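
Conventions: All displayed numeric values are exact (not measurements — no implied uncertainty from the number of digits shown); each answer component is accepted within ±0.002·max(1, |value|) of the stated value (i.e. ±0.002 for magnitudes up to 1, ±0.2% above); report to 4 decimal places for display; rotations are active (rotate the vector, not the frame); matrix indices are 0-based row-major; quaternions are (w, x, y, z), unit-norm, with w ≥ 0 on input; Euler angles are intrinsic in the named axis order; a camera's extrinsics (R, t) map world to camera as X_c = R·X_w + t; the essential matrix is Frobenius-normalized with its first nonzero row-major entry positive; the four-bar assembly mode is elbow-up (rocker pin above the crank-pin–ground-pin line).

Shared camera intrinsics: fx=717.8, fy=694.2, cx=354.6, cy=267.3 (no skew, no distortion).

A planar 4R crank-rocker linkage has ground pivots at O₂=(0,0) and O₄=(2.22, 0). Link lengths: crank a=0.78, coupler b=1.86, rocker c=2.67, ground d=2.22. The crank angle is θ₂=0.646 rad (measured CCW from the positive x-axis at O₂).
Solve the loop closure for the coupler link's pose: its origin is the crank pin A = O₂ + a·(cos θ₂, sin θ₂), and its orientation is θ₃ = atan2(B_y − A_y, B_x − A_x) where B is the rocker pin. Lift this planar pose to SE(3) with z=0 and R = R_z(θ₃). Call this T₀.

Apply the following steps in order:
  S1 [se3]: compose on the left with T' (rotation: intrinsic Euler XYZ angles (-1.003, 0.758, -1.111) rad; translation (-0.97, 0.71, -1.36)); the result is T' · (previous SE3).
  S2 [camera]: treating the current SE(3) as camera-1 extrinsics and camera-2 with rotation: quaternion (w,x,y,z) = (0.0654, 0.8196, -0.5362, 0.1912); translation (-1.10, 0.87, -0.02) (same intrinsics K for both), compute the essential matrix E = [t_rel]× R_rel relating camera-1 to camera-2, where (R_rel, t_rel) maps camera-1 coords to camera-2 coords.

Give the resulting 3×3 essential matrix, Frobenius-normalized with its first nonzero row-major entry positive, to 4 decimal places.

source (fourbar_fk): coupler pose = R=[0.1400 -0.9902 0.0000; 0.9902 0.1400 0.0000; 0.0000 0.0000 1.0000], t=(0.6228, 0.4696, 0.0000)
after S1 (compose_se3): R=[0.6895 -0.2280 0.6875; -0.3815 0.6926 0.6123; -0.6157 -0.6844 0.3905], t=(-0.4637, 0.1178, -1.3229)
after S2 (essential): [0.4505 0.5347 0.0993; 0.2175 -0.1756 0.1845; 0.3581 -0.3862 0.3342]

matrix = [0.4505 0.5347 0.0993; 0.2175 -0.1756 0.1845; 0.3581 -0.3862 0.3342]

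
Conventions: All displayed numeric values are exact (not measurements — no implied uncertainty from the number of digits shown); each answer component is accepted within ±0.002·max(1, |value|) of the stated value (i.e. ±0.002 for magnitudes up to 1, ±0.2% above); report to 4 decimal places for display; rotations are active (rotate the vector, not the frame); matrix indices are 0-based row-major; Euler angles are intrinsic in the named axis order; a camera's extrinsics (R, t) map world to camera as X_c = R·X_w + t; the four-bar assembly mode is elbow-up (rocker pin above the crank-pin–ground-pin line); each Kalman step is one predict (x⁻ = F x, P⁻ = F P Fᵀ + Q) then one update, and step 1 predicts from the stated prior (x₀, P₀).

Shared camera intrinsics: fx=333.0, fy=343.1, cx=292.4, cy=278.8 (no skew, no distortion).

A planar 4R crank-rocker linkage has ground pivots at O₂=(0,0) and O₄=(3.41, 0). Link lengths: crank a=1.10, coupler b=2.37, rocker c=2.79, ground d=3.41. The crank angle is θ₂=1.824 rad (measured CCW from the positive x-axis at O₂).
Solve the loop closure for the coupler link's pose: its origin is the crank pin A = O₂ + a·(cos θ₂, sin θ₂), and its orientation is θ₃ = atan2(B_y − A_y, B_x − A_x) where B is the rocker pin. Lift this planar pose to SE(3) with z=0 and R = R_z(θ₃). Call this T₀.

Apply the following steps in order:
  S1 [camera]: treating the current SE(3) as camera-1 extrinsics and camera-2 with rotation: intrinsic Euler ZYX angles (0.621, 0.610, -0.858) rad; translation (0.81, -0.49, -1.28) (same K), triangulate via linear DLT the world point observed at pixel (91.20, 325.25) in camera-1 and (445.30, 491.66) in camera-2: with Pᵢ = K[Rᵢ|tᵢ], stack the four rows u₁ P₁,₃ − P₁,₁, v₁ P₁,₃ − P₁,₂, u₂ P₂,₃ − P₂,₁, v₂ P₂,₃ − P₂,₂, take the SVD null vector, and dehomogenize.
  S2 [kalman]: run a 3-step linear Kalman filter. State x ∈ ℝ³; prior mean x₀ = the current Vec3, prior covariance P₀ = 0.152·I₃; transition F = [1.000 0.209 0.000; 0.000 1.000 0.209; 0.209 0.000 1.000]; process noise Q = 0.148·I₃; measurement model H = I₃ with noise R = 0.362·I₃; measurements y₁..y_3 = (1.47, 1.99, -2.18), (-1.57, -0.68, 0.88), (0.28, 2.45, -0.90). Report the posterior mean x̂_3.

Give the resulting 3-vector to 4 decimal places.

source (fourbar_fk): coupler pose = R=[0.8639 -0.5036 0.0000; 0.5036 0.8639 0.0000; 0.0000 0.0000 1.0000], t=(-0.2756, 1.0649, 0.0000)
after S1 (triangulate): (-1.0277, -0.3817, 1.6074)
after S2 (kf_track): (-0.1488, 1.2301, -0.2532)

result = (-0.1488, 1.2301, -0.2532)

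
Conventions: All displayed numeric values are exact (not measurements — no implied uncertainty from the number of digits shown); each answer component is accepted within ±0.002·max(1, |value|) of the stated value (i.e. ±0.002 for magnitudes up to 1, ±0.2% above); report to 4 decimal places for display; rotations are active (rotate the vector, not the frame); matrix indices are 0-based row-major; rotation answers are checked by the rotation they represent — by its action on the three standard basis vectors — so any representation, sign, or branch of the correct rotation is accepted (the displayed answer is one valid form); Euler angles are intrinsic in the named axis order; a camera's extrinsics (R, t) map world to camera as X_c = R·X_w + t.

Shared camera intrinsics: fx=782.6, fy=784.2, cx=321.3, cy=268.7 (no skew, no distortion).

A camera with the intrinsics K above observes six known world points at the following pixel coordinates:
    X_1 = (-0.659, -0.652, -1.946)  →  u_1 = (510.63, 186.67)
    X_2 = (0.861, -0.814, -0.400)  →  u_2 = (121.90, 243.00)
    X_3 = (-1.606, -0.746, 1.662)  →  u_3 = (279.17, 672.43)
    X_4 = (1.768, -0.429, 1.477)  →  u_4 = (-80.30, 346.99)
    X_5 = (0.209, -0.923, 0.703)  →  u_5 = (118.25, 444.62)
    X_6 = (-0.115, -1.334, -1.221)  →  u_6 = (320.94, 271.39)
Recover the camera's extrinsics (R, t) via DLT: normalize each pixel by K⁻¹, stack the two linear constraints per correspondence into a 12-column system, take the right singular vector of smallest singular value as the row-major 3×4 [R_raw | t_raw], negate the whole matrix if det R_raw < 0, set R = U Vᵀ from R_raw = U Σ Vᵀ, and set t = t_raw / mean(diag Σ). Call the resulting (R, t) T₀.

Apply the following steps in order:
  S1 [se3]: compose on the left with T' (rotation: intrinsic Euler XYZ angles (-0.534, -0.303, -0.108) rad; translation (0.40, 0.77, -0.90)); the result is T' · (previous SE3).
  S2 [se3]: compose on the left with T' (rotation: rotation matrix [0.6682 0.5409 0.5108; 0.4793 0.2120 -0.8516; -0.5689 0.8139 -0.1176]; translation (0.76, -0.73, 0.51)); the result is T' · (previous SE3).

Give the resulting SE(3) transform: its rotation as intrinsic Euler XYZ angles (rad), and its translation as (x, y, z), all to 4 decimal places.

rotation (euler_xyz) = (-0.0610, -0.0530, -2.6023), translation = (3.2929, -3.4606, 4.0785)

source (pnp_recover): camera pose = R=[-0.8032 0.2070 -0.5586; -0.5944 -0.3403 0.7286; -0.0393 0.9173 0.3964], t=(-0.5000, 0.3800, 5.4000)
after S1 (compose_se3): R=[-0.8116 -0.1123 -0.5733; -0.5842 0.1608 0.7955; 0.0029 0.9806 -0.1962], t=(-1.6466, 3.6956, 3.1996)
after S2 (compose_se3): R=[-0.8569 0.5128 -0.0530; -0.5153 -0.8548 0.0609; -0.0141 0.0795 0.9967], t=(3.2929, -3.4606, 4.0785)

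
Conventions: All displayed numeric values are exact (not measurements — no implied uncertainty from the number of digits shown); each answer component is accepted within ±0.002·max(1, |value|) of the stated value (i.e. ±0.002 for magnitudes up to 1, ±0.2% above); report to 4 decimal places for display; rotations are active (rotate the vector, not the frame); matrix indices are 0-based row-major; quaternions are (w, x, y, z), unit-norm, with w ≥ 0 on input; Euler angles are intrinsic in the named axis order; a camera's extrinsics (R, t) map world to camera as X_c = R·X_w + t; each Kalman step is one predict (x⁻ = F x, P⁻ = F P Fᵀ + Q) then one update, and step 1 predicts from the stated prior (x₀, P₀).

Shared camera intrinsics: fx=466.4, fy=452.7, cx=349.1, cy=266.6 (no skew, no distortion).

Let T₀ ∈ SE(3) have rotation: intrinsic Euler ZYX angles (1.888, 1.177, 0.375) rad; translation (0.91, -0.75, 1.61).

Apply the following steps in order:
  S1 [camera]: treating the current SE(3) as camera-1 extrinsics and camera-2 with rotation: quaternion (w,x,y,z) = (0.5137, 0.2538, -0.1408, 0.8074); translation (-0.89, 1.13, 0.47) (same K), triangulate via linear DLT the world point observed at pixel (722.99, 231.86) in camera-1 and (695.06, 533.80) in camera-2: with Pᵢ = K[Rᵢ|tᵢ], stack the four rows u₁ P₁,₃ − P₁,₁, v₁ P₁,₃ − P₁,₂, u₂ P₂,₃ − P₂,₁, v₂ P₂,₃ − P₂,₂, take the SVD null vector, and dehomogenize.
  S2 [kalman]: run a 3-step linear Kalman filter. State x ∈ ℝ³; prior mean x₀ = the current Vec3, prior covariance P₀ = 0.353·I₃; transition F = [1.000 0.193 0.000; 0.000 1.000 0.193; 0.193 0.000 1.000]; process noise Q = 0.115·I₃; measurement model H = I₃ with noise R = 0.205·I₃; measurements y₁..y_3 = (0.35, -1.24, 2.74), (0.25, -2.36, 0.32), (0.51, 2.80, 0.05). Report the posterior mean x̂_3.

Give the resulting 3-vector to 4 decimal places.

result = (0.1852, 0.8215, 0.6846)

after S1 (triangulate): (-0.8544, -1.0060, 0.9598)
after S2 (kf_track): (0.1852, 0.8215, 0.6846)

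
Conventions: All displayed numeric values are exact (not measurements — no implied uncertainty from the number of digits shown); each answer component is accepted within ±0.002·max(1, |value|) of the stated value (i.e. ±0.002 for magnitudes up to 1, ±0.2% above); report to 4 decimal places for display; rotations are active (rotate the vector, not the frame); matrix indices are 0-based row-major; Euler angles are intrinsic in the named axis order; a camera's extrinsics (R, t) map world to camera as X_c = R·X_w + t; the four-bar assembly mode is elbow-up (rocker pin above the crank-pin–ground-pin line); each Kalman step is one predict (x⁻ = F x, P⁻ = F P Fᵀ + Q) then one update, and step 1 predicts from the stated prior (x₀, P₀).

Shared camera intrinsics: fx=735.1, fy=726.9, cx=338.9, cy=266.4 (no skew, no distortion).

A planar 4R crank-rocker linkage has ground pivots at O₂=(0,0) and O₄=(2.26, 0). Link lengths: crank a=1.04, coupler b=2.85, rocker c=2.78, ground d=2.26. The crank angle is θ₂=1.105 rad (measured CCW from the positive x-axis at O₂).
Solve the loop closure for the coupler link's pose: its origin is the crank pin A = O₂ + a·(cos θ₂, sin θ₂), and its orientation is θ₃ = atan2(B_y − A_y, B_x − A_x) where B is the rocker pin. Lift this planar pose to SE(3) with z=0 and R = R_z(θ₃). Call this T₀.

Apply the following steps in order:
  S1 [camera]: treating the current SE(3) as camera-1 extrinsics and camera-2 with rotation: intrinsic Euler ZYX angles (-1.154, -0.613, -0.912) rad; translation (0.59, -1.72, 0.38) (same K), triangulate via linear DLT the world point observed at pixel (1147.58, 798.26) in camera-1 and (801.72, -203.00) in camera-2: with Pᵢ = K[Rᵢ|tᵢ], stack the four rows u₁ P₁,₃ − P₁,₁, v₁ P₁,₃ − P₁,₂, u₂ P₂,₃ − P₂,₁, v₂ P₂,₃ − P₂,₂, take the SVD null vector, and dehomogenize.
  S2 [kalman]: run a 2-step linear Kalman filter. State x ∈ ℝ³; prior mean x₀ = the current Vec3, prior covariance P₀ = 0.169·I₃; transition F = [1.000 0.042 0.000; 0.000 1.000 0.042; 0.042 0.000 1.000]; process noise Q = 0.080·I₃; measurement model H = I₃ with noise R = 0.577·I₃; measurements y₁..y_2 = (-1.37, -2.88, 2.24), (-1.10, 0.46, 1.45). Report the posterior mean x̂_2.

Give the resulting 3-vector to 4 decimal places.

source (fourbar_fk): coupler pose = R=[0.7689 -0.6393 0.0000; 0.6393 0.7689 0.0000; 0.0000 0.0000 1.0000], t=(0.4671, 0.9292, 0.0000)
after S1 (triangulate): (1.1170, -0.6376, 1.5759)
after S2 (kf_track): (-0.1273, -0.7103, 1.6918)

result = (-0.1273, -0.7103, 1.6918)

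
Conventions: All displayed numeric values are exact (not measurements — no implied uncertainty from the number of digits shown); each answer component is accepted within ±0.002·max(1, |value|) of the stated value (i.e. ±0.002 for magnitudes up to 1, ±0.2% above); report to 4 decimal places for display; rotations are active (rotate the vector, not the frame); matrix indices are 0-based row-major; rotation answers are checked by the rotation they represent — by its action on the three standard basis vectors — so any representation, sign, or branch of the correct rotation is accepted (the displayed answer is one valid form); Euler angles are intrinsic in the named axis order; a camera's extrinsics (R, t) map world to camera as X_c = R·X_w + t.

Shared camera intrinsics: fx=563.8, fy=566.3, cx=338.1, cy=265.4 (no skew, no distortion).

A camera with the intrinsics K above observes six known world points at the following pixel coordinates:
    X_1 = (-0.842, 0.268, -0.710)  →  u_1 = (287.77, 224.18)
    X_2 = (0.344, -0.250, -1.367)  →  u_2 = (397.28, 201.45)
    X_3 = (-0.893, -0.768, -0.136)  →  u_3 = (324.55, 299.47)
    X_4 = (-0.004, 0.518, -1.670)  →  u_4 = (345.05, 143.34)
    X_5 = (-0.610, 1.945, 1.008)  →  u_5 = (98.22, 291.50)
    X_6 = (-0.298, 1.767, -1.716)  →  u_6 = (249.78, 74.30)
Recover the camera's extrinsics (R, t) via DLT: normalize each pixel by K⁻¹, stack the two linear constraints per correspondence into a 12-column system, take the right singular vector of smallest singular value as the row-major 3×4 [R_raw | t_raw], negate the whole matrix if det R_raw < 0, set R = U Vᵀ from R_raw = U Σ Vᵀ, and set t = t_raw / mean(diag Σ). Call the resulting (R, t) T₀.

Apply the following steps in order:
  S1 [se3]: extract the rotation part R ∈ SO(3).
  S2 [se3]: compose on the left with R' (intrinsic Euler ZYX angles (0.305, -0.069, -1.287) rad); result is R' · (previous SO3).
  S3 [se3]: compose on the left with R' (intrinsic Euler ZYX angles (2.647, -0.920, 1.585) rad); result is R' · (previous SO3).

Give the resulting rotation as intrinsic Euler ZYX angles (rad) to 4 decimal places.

source (pnp_recover): camera pose = R=[0.5700 -0.7012 -0.4283; 0.1035 -0.4559 0.8840; -0.8151 -0.5482 -0.1873], t=(-0.2701, 0.3201, 6.4281)
after S1 (rot_of_se3): [0.5700 -0.7012 -0.4283; 0.1035 -0.4559 0.8840; -0.8151 -0.5482 -0.1873]
after S2 (compose_so3): [0.7902 -0.4895 -0.3687; -0.5412 -0.8397 -0.0451; -0.2875 0.2352 -0.9285]
after S3 (compose_so3): [-0.9376 -0.2233 -0.2667; 0.1703 0.3740 -0.9117; 0.3033 -0.9001 -0.3126]

rotation (euler_zyx) = (2.9619, -0.3082, -1.9051)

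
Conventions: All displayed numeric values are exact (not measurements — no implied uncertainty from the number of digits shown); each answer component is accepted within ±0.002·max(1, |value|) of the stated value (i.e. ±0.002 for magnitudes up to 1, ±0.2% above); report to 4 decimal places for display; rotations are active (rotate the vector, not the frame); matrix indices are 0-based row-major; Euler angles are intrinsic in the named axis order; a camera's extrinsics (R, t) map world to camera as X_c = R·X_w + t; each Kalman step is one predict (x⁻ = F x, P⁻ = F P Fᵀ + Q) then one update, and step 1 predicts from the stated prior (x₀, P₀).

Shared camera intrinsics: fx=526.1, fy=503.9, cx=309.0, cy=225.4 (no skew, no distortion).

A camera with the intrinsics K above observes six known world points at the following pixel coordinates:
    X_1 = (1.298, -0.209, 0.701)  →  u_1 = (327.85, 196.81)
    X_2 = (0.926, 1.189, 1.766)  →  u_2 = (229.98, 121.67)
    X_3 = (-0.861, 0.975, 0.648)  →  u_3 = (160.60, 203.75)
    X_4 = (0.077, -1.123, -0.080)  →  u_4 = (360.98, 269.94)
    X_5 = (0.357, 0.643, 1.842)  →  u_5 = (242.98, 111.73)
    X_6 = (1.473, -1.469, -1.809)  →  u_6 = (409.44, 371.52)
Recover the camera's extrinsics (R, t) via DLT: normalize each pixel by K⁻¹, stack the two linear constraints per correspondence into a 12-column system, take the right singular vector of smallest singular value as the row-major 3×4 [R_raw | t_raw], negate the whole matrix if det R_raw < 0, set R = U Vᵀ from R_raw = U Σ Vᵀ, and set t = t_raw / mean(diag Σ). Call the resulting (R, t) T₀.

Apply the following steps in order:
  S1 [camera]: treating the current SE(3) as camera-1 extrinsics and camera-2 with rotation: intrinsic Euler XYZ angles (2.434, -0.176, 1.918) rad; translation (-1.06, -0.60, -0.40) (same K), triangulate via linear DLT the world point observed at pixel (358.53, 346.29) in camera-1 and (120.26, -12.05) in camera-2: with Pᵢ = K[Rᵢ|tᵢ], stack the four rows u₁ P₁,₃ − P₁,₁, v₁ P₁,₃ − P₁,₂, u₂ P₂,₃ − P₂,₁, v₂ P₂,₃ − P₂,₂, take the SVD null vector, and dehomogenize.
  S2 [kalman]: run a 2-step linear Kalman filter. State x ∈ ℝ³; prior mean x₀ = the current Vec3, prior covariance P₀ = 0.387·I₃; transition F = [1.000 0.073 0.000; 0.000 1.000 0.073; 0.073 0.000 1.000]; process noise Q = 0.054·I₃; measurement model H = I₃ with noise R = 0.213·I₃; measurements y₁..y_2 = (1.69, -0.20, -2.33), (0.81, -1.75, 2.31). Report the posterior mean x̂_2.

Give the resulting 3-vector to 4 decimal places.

source (pnp_recover): camera pose = R=[0.3948 -0.9182 0.0316; -0.0939 -0.0745 -0.9928; 0.9140 0.3890 -0.1157], t=(-0.4599, 0.3800, 6.4201)
after S1 (triangulate): (1.5617, -0.6804, -1.5907)
after S2 (kf_track): (1.2692, -1.0723, 0.0831)

result = (1.2692, -1.0723, 0.0831)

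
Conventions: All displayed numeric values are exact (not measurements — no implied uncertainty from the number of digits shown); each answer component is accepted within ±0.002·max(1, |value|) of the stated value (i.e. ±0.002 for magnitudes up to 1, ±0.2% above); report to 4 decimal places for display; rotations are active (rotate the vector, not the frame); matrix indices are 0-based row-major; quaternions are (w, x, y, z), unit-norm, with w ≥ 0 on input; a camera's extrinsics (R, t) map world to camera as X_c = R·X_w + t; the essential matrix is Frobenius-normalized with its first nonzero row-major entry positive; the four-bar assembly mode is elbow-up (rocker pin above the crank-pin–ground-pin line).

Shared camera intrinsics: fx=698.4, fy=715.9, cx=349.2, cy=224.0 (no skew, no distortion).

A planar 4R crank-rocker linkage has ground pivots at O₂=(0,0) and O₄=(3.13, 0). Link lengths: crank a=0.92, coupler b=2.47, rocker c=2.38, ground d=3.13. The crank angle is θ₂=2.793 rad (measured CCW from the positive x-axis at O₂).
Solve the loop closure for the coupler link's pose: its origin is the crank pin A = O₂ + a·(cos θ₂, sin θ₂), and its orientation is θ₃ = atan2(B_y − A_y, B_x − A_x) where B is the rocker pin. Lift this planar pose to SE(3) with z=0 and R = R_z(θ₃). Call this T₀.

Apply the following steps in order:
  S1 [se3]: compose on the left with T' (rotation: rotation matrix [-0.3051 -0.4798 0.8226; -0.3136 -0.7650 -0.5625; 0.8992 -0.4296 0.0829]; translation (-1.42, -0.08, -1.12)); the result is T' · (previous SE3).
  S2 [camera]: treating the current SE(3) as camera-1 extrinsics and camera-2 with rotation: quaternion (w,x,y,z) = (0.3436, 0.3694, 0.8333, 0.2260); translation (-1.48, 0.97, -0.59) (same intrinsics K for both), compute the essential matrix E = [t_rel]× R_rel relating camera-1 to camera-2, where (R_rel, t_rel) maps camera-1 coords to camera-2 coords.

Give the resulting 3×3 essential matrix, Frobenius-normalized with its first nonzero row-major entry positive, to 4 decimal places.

source (fourbar_fk): coupler pose = R=[0.8740 -0.4859 0.0000; 0.4859 0.8740 0.0000; 0.0000 0.0000 1.0000], t=(-0.8647, 0.3142, 0.0000)
after S1 (compose_se3): R=[-0.4998 -0.2711 0.8226; -0.6458 -0.5162 -0.5625; 0.5771 -0.8124 0.0829], t=(-1.3070, -0.0492, -2.0325)
after S2 (essential): [0.2975 0.5209 0.0697; 0.6274 -0.3162 -0.0641; -0.1323 -0.3431 -0.0476]

matrix = [0.2975 0.5209 0.0697; 0.6274 -0.3162 -0.0641; -0.1323 -0.3431 -0.0476]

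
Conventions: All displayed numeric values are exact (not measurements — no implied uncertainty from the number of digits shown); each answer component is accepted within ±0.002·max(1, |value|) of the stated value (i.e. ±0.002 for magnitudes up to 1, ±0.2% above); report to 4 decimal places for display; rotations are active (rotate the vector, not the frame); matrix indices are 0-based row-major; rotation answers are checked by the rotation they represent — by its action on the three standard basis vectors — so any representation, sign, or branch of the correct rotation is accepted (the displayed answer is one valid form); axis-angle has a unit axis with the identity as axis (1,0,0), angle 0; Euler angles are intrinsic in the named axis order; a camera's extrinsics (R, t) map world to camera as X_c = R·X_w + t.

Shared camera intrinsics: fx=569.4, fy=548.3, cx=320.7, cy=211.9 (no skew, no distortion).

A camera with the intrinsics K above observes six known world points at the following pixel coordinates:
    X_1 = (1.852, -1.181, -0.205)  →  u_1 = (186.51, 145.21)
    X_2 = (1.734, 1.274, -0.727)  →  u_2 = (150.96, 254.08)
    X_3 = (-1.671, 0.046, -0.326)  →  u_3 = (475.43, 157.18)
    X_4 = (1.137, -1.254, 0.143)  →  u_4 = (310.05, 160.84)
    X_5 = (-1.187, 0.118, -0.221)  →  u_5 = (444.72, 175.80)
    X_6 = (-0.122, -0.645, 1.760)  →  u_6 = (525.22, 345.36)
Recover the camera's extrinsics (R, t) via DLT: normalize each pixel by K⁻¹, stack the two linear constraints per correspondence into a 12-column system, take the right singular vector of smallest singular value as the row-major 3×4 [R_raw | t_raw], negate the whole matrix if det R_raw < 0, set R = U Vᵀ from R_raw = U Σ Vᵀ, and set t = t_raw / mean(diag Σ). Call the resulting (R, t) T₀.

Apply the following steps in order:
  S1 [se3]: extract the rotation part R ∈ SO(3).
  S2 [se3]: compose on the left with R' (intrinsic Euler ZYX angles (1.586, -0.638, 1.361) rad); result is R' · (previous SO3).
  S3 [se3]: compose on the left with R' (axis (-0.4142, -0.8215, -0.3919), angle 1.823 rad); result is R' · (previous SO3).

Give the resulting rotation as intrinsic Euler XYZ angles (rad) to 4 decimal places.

rotation (euler_xyz) = (-2.3666, -0.5716, 1.9913)

source (pnp_recover): camera pose = R=[-0.8492 -0.3061 0.4303; 0.2158 0.5427 0.8118; -0.4820 0.7822 -0.3948], t=(0.4500, -0.0299, 5.3402)
after S1 (rot_of_se3): [-0.8492 -0.3061 0.4303; 0.2158 0.5427 0.8118; -0.4820 0.7822 -0.3948]
after S2 (compose_so3): [-0.5049 0.6620 -0.5539; -0.7558 -0.6490 -0.0867; -0.4169 0.3749 0.8280]
after S3 (compose_so3): [-0.3433 -0.7677 -0.5410; -0.8067 -0.0539 0.5885; -0.4809 0.6385 -0.6008]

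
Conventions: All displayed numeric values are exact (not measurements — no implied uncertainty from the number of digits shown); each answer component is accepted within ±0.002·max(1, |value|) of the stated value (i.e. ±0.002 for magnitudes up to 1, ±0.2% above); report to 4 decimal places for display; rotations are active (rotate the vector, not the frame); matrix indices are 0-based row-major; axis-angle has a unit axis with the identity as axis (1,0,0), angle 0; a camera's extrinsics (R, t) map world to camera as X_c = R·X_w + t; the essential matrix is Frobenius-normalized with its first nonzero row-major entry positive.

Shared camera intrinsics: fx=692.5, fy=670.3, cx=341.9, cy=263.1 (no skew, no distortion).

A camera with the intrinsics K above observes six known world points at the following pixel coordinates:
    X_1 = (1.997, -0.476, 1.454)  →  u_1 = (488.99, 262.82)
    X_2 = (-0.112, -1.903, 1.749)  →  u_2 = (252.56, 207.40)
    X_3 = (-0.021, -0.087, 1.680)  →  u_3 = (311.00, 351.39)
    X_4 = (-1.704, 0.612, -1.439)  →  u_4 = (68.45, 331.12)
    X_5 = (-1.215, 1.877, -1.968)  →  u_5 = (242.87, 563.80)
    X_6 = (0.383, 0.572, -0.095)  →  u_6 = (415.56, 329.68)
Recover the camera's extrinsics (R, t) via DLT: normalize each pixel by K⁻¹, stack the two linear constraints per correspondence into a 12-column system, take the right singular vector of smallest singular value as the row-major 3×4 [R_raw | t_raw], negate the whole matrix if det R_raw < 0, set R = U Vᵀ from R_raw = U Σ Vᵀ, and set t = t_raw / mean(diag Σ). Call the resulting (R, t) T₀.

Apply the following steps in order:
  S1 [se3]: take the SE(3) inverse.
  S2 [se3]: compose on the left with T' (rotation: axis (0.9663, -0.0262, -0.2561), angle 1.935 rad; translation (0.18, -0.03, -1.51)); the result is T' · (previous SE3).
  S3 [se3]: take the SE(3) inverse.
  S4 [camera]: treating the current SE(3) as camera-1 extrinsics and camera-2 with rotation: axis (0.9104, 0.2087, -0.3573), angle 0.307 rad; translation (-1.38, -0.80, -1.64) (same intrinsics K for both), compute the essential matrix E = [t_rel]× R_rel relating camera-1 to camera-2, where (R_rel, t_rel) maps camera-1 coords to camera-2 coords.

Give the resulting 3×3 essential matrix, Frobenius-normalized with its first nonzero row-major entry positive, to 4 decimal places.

matrix = [0.0513 0.6072 -0.3539; 0.3395 -0.1157 -0.0483; -0.5860 0.0967 0.1405]

source (pnp_recover): camera pose = R=[0.9409 0.3128 -0.1297; -0.2158 0.8491 0.4821; 0.2610 -0.4256 0.8664], t=(-0.0300, 0.1300, 5.1289)
after S1 (invert_se3): R=[0.9409 -0.2158 0.2610; 0.3128 0.8491 -0.4256; -0.1297 0.4821 0.8664], t=(-1.2823, 2.0820, -4.5105)
after S2 (compose_se3): R=[0.9672 -0.1960 -0.1617; -0.2526 -0.6735 -0.6946; 0.0272 0.7127 -0.7009], t=(1.0639, 3.6127, 1.9933)
after S3 (invert_se3): R=[0.9672 -0.2526 0.0272; -0.1960 -0.6735 0.7127; -0.1617 -0.6946 -0.7009], t=(-0.1706, 1.2212, 4.0788)
after S4 (essential): [0.0513 0.6072 -0.3539; 0.3395 -0.1157 -0.0483; -0.5860 0.0967 0.1405]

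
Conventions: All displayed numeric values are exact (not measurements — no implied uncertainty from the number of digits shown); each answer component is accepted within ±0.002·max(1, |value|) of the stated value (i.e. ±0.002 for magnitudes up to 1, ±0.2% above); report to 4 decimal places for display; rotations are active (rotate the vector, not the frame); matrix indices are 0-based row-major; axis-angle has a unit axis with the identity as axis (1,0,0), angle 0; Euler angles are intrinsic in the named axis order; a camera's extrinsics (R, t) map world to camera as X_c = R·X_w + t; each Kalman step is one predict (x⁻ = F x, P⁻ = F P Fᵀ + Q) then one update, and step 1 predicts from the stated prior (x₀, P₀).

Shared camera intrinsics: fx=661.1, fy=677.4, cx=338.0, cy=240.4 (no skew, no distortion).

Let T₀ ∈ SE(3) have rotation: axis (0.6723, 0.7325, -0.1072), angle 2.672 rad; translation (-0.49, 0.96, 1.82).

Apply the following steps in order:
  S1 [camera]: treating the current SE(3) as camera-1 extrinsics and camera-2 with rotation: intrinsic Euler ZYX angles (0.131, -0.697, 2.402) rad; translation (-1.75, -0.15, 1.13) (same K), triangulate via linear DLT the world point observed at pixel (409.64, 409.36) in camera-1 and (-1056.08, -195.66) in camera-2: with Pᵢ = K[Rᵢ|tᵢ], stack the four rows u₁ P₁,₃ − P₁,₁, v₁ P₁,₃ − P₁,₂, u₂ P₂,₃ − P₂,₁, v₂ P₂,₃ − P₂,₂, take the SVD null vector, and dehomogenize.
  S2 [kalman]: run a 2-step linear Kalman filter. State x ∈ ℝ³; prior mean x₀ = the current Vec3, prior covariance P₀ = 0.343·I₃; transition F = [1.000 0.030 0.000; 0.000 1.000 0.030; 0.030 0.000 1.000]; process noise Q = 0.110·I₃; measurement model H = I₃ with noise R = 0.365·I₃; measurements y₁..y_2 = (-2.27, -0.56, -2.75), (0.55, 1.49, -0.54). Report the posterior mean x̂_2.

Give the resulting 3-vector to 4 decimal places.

result = (-0.5540, 0.6791, -1.0993)

after S1 (triangulate): (-0.5832, 0.7404, -0.0616)
after S2 (kf_track): (-0.5540, 0.6791, -1.0993)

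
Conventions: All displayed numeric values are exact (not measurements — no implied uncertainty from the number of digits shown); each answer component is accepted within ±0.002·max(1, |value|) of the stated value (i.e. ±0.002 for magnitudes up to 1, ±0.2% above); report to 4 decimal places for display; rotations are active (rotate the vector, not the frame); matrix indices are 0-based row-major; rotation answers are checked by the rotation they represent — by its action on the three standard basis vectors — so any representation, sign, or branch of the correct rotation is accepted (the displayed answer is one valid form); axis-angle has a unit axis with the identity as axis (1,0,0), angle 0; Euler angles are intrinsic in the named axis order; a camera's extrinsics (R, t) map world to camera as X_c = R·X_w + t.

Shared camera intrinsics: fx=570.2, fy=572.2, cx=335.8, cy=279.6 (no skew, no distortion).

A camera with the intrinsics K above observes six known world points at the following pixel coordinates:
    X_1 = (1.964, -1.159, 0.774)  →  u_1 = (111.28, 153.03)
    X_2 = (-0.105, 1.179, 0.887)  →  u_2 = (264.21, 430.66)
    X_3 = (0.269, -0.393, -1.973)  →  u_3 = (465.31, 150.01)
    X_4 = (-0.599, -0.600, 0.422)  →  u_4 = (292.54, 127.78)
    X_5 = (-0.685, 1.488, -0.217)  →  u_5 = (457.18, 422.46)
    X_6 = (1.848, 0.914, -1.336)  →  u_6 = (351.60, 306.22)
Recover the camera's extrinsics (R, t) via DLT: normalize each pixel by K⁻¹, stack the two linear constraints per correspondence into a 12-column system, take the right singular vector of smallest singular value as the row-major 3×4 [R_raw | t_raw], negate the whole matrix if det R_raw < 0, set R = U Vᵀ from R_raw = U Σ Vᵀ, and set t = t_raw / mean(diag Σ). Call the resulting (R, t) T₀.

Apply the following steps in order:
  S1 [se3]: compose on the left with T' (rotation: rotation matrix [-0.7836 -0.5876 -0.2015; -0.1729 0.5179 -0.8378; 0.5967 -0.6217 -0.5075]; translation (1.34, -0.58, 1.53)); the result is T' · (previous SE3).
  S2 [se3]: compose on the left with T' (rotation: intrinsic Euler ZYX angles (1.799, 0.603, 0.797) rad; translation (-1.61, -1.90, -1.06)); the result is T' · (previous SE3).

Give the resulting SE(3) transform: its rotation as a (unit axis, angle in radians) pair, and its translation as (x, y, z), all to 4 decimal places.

rotation (axis_angle) = ((-0.6761, 0.3148, 0.6662), 3.0929), translation = (1.2737, -2.4830, -4.2489)

source (pnp_recover): camera pose = R=[-0.5480 0.2456 -0.7996; 0.0709 0.9661 0.2482; 0.8335 0.0793 -0.5468], t=(-0.1000, -0.3800, 4.1598)
after S1 (compose_se3): R=[0.2198 -0.7762 0.5910; -0.5668 0.3915 0.7249; -0.7940 -0.4943 -0.3539], t=(0.8034, -4.2445, -0.4044)
after S2 (compose_se3): R=[-0.0851 -0.4578 -0.8850; -0.3930 -0.8007 0.4521; -0.9156 0.3863 -0.1118], t=(1.2737, -2.4830, -4.2489)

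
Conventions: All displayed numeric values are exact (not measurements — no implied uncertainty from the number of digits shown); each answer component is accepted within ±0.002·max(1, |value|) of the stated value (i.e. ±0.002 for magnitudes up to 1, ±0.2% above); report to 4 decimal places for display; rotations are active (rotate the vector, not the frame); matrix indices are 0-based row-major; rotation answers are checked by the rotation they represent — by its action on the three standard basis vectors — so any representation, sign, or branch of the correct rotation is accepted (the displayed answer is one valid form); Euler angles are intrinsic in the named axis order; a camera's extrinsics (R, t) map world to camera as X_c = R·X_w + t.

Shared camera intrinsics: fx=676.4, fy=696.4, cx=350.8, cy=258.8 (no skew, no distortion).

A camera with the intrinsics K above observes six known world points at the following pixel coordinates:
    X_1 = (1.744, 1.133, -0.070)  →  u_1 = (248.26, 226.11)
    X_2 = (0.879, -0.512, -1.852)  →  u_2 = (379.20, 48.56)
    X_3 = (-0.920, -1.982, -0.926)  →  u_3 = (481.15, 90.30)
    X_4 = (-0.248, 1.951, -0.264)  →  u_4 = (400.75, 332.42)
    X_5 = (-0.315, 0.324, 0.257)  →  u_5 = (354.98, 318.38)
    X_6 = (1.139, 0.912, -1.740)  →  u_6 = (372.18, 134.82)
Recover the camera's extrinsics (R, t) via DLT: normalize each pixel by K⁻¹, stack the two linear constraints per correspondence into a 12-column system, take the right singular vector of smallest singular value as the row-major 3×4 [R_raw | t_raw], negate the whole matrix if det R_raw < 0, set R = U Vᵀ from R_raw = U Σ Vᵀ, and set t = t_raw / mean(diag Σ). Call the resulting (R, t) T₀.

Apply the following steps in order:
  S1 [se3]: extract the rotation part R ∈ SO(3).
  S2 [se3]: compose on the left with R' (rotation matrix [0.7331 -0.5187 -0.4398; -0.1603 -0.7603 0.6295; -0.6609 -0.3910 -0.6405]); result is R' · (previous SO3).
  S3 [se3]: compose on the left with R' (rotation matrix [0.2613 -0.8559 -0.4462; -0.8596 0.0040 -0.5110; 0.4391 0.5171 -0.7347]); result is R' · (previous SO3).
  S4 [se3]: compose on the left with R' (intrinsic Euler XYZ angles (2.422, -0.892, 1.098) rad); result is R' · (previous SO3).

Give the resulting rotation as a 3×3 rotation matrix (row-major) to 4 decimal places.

source (pnp_recover): camera pose = R=[-0.7692 0.1701 -0.6160; -0.4994 0.4413 0.7455; 0.3986 0.8811 -0.2545], t=(-0.1000, 0.0500, 6.2397)
after S1 (rot_of_se3): [-0.7692 0.1701 -0.6160; -0.4994 0.4413 0.7455; 0.3986 0.8811 -0.2545]
after S2 (compose_so3): [-0.4802 -0.4917 -0.7264; 0.7540 0.1919 -0.6283; 0.4483 -0.8493 0.2786]
after S3 (compose_so3): [-0.9708 0.0863 0.2236; 0.1867 0.8574 0.4795; -0.1504 0.5073 -0.8486]
after S4 (compose_so3): [-0.2649 -0.8495 0.4563; 0.9604 -0.1899 0.2039; -0.0866 0.4923 0.8661]

rotation (matrix) = ((-0.2649, -0.8495, 0.4563), (0.9604, -0.1899, 0.2039), (-0.0866, 0.4923, 0.8661))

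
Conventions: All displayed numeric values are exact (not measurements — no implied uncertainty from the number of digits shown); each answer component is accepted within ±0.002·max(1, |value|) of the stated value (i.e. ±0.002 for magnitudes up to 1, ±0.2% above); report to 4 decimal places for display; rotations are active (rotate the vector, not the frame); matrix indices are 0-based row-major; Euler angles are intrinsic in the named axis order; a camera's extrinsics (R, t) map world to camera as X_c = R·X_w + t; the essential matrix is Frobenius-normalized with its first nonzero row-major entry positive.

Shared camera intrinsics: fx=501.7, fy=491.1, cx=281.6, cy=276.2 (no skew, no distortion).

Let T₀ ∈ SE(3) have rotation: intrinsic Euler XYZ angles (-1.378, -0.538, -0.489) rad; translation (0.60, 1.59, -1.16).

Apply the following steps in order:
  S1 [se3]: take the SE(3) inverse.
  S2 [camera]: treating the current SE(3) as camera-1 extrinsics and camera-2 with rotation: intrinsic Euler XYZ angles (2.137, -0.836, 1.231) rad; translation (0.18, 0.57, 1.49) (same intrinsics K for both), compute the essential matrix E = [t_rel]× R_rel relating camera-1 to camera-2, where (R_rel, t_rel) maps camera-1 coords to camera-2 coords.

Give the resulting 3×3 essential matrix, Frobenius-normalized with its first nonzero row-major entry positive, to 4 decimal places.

matrix = [0.6086 0.0107 -0.3583; -0.3163 0.2596 -0.5036; 0.1063 -0.1131 0.2365]

after S1 (invert_se3): R=[0.7581 0.3540 0.5477; 0.4034 0.4054 -0.8203; -0.5124 0.8428 0.1645], t=(-0.3823, -1.8382, -0.8418)
after S2 (essential): [0.6086 0.0107 -0.3583; -0.3163 0.2596 -0.5036; 0.1063 -0.1131 0.2365]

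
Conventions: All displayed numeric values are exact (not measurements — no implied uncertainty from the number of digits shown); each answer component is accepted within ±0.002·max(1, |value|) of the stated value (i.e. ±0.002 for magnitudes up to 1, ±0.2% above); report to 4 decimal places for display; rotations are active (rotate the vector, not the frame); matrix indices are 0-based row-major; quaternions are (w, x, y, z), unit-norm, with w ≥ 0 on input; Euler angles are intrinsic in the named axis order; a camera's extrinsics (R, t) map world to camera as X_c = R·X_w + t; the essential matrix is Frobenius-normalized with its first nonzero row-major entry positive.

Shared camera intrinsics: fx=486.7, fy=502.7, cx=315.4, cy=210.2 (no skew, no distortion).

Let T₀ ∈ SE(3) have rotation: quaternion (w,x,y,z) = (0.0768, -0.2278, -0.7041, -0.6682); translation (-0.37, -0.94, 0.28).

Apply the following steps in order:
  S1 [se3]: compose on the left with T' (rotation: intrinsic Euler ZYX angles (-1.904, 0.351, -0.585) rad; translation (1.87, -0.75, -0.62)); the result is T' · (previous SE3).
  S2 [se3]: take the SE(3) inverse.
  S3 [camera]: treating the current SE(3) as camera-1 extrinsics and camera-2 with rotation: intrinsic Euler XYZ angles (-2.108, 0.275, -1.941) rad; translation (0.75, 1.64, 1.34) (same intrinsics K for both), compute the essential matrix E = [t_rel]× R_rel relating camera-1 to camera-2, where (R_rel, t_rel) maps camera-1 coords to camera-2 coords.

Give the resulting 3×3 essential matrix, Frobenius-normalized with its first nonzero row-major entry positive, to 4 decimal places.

matrix = [0.0671 0.5151 -0.4795; -0.1971 0.2858 0.2646; 0.2533 -0.3492 -0.3514]

after S1 (compose_se3): R=[0.6337 0.2605 0.7284; 0.5782 -0.7851 -0.2222; 0.5140 0.5620 -0.6481], t=(1.3045, -0.4604, 0.2138)
after S2 (invert_se3): R=[0.6337 0.5782 0.5140; 0.2605 -0.7851 0.5620; 0.7284 -0.2222 -0.6481], t=(-0.6703, -0.8215, -0.9140)
after S3 (essential): [0.0671 0.5151 -0.4795; -0.1971 0.2858 0.2646; 0.2533 -0.3492 -0.3514]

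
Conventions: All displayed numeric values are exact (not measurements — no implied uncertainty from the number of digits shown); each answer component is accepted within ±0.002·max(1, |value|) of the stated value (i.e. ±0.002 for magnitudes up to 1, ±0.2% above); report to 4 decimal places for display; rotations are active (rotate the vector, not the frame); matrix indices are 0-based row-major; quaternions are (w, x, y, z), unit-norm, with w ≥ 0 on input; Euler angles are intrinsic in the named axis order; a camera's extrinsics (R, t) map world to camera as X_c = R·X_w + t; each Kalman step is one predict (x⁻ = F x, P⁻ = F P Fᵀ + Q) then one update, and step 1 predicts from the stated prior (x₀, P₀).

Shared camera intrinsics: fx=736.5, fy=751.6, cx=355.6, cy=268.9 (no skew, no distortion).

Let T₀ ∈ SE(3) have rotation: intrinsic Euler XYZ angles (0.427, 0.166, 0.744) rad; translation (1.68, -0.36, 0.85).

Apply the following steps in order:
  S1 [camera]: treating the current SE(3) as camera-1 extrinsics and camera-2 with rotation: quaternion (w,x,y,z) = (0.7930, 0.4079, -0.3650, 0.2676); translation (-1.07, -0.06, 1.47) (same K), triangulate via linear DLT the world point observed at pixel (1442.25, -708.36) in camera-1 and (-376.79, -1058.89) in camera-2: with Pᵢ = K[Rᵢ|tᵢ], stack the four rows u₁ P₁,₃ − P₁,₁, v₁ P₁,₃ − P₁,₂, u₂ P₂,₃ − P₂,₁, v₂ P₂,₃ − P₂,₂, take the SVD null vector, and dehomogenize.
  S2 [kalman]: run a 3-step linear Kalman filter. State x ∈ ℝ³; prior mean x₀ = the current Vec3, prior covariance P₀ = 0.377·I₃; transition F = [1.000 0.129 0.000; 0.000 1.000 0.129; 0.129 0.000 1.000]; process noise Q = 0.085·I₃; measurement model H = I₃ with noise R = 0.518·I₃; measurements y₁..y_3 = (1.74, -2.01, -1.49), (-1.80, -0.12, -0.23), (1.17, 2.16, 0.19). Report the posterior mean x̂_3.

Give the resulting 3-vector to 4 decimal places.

after S1 (triangulate): (-0.5472, -1.1426, 1.3927)
after S2 (kf_track): (0.0904, 0.1969, 0.1487)

result = (0.0904, 0.1969, 0.1487)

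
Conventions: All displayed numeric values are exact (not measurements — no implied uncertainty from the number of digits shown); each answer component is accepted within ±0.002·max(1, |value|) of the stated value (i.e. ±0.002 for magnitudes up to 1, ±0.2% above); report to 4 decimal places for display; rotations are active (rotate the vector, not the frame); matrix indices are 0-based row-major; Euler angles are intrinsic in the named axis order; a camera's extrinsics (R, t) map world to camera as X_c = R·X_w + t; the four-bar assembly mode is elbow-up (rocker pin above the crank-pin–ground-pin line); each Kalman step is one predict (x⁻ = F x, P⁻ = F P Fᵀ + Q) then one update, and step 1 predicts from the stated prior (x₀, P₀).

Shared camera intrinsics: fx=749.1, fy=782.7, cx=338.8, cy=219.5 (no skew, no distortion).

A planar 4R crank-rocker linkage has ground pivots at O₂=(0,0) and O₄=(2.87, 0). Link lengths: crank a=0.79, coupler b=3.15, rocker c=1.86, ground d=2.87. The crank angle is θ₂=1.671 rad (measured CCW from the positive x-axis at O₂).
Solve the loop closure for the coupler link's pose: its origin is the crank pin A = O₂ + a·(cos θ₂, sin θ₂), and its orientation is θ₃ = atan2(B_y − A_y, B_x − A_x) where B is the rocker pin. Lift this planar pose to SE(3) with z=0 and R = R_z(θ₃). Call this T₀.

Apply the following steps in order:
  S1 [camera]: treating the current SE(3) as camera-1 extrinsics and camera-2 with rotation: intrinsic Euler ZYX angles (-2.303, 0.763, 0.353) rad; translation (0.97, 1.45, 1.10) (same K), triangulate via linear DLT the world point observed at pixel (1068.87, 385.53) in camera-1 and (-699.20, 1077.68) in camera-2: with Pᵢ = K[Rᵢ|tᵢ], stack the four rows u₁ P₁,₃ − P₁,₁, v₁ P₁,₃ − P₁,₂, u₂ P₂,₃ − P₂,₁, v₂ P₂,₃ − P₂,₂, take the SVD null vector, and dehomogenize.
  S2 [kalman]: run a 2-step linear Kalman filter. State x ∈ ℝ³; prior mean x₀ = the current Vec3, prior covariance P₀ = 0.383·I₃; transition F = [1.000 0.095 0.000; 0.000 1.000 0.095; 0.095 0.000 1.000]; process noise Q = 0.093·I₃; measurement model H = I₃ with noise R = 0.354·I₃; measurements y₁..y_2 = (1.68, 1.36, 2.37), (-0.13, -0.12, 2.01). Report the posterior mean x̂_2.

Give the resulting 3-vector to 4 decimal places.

source (fourbar_fk): coupler pose = R=[0.9401 -0.3409 0.0000; 0.3409 0.9401 0.0000; 0.0000 0.0000 1.0000], t=(-0.0790, 0.7860, 0.0000)
after S1 (triangulate): (1.4092, -0.9813, 1.6215)
after S2 (kf_track): (0.7975, 0.2556, 2.1165)

result = (0.7975, 0.2556, 2.1165)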